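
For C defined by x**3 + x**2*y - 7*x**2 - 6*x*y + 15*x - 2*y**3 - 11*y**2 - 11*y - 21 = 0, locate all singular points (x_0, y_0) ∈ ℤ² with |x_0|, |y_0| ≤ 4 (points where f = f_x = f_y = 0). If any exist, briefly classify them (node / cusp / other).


Singular points: {(3, -2)}; classification: cusp.

Compute partial derivatives:
  f_x = 3*x**2 + 2*x*y - 14*x - 6*y + 15.
  f_y = x**2 - 6*x - 6*y**2 - 22*y - 11.
Scan x_0 ∈ {−4, ..., 4}. For each x_0, f_y(x_0, y) is a polynomial in y; find its integer roots y ∈ {−4, ..., 4}, then test f_x and f at those candidates.
  x = -4: f_y(-4, y) = -6*y**2 - 22*y + 29; no integer root y with |y| ≤ 4.
  x = -3: f_y(-3, y) = -6*y**2 - 22*y + 16; no integer root y with |y| ≤ 4.
  x = -2: f_y(-2, y) = -6*y**2 - 22*y + 5; no integer root y with |y| ≤ 4.
  x = -1: f_y(-1, y) = -6*y**2 - 22*y - 4; no integer root y with |y| ≤ 4.
  x = 0: f_y(0, y) = -6*y**2 - 22*y - 11; no integer root y with |y| ≤ 4.
  x = 1: f_y(1, y) = -6*y**2 - 22*y - 16; vanishes at y ∈ {-1}. (1, -1): f_x = 8 ≠ 0.
  x = 2: f_y(2, y) = -6*y**2 - 22*y - 19; no integer root y with |y| ≤ 4.
  x = 3: f_y(3, y) = -6*y**2 - 22*y - 20; vanishes at y ∈ {-2}. (3, -2): f_x = 0, f = 0 — SINGULAR.
  x = 4: f_y(4, y) = -6*y**2 - 22*y - 19; no integer root y with |y| ≤ 4.
Only singular point on the grid: (3, -2).
Classify: substitute x = 3 + u, y = -2 + v and expand: f = u**3 + u**2*v - 2*v**3 + v**2.
No constant or linear terms (consistent with a singular point). Quadratic part: v**2. Cubic part: u**3 + u**2*v - 2*v**3.
The quadratic part v**2 is a perfect square, so there is a single (double) tangent line v = 0, i.e. y = -2. Restricting the cubic part to that line (v = 0) leaves u**3 ≠ 0, so f is not divisible by v and the branch is v² ≈ -u**3 to lowest order — this is a cusp.
Classification: cusp.


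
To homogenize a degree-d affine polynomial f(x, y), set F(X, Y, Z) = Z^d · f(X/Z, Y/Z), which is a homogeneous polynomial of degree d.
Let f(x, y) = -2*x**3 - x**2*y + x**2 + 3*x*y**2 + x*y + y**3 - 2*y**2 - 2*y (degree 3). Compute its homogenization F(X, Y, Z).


F(X, Y, Z) = -2*X**3 - X**2*Y + X**2*Z + 3*X*Y**2 + X*Y*Z + Y**3 - 2*Y**2*Z - 2*Y*Z**2

deg(f) = 3.
Substitute x = X/Z, y = Y/Z into f, then multiply by Z^3.
  monomial -2·x^3·y^0 ↦ -2·X^3·Y^0·Z^0.
  monomial -1·x^2·y^1 ↦ -1·X^2·Y^1·Z^0.
  monomial 1·x^2·y^0 ↦ 1·X^2·Y^0·Z^1.
  monomial 3·x^1·y^2 ↦ 3·X^1·Y^2·Z^0.
  monomial 1·x^1·y^1 ↦ 1·X^1·Y^1·Z^1.
  monomial 1·x^0·y^3 ↦ 1·X^0·Y^3·Z^0.
  monomial -2·x^0·y^2 ↦ -2·X^0·Y^2·Z^1.
  monomial -2·x^0·y^1 ↦ -2·X^0·Y^1·Z^2.
Collecting: F(X, Y, Z) = -2*X**3 - X**2*Y + X**2*Z + 3*X*Y**2 + X*Y*Z + Y**3 - 2*Y**2*Z - 2*Y*Z**2.


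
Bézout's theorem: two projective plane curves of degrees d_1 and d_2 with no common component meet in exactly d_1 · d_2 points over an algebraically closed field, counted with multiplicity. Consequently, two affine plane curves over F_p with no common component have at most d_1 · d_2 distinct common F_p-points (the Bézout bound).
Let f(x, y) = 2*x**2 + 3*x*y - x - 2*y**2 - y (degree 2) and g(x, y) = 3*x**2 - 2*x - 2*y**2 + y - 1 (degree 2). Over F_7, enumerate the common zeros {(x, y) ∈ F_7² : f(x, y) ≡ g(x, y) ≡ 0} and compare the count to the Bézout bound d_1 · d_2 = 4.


Common zeros: ∅; count = 0; Bézout bound = 4.

deg(f) = 2, deg(g) = 2, so Bézout bound = 4.
Scan x ∈ F_7. For each x, list the y ∈ F_7 with f(x, y) ≡ 0 and those with g(x, y) ≡ 0 (mod 7); the common zeros in that column are the intersection.
  x = 0: f ≡ 0 at y ∈ {0, 3}; g ≡ 0 at y ∈ {2}; common: ∅.
  x = 1: f ≡ 0 at y ∈ ∅; g ≡ 0 at y ∈ {0, 4}; common: ∅.
  x = 2: f ≡ 0 at y ∈ ∅; g ≡ 0 at y ∈ {0, 4}; common: ∅.
  x = 3: f ≡ 0 at y ∈ {1, 3}; g ≡ 0 at y ∈ {2}; common: ∅.
  x = 4: f ≡ 0 at y ∈ {0, 2}; g ≡ 0 at y ∈ ∅; common: ∅.
  x = 5: f ≡ 0 at y ∈ ∅; g ≡ 0 at y ∈ {1, 3}; common: ∅.
  x = 6: f ≡ 0 at y ∈ ∅; g ≡ 0 at y ∈ ∅; common: ∅.
Collecting: common zeros = ∅, so the count is 0.
Comparison with the Bézout bound: 0 ≤ 4 = deg(f)·deg(g), as expected for curves with no common component (the affine F_7-count falls short of the bound because intersections may lie at infinity, over extension fields, or carry multiplicity).


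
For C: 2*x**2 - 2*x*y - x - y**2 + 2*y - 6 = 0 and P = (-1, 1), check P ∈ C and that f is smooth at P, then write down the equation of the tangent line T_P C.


Tangent line at P: -7*x + 2*y - 9 = 0.

Step 1: f(-1, 1) = 0, so P lies on C.
Step 2: partial derivatives
  f_x(x, y) = 4*x - 2*y - 1, f_y(x, y) = -2*x - 2*y + 2.
  f_x(P) = -7, f_y(P) = 2 (gradient nonzero, so P is smooth).
Step 3: tangent line at P: -7·(x − -1) + 2·(y − 1) = 0.
Expanding: -7*x + 2*y - 9 = 0.


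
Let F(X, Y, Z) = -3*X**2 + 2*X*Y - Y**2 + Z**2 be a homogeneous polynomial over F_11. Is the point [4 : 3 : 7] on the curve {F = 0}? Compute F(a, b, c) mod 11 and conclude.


F(4,3,7) ≡ 5 (mod 11); P is NOT on the curve.

Evaluate F(4, 3, 7) term-by-term (mod 11).
  -3*X**2 ↦ -3·16·1·1 = -48
  2*X*Y ↦ 2·4·3·1 = 24
  -Y**2 ↦ -1·1·9·1 = -9
  Z**2 ↦ 1·1·1·49 = 49
Sum: F(4, 3, 7) = (-48) + (24) + (-9) + (49) = 16.
Reducing mod 11: 16 ≡ 5 (mod 11).
Since F(a, b, c) ≡ 5 ≠ 0 (mod 11), P does NOT lie on the curve.


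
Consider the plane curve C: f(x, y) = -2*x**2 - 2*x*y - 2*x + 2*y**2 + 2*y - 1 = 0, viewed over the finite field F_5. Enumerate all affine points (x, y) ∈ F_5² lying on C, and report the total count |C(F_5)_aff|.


Affine F_5-points: {(1, 0), (3, 0), (3, 2), (4, 1), (4, 2)}; count = 5.

For each of the 25 pairs (x, y) ∈ F_5², evaluate f(x, y) mod 5. Record the zeros.
  x = 0: [0↦4, 1↦3, 2↦1, 3↦3, 4↦4]  zeros at y ∈ ∅
  x = 1: [0↦0, 1↦2, 2↦3, 3↦3, 4↦2]  zeros at y ∈ {0}
  x = 2: [0↦2, 1↦2, 2↦1, 3↦4, 4↦1]  zeros at y ∈ ∅
  x = 3: [0↦0, 1↦3, 2↦0, 3↦1, 4↦1]  zeros at y ∈ {0, 2}
  x = 4: [0↦4, 1↦0, 2↦0, 3↦4, 4↦2]  zeros at y ∈ {1, 2}
Collecting zeros: affine points = {(1, 0), (3, 0), (3, 2), (4, 1), (4, 2)}.
Total count |C(F_5)_aff| = 5.


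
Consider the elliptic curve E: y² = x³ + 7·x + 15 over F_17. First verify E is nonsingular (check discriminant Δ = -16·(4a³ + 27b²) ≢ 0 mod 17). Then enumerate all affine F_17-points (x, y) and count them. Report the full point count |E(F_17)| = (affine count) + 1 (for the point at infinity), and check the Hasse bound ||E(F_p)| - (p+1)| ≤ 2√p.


Affine points = {(0, 7), (0, 10), (6, 1), (6, 16), (7, 4), (7, 13), (9, 5), (9, 12), (12, 5), (12, 12), (13, 5), (13, 12), (14, 1), (14, 16)}; affine count = 14; |E(F_17)| = 15.

Discriminant check: Δ ∝ 4a³ + 27b² = 4·7³ + 27·15² = 4·343 + 27·225 ≡ 1 (mod 17). Nonzero ⇒ E is nonsingular.
For each x ∈ F_17, compute rhs = x³ + 7·x + 15 mod 17, then count y ∈ F_17 with y² ≡ rhs.
  x = 0: rhs = 15, matching y values: 7, 10 (2 points).
  x = 1: rhs = 6, matching y values: none (0 points).
  x = 2: rhs = 3, matching y values: none (0 points).
  x = 3: rhs = 12, matching y values: none (0 points).
  x = 4: rhs = 5, matching y values: none (0 points).
  x = 5: rhs = 5, matching y values: none (0 points).
  x = 6: rhs = 1, matching y values: 1, 16 (2 points).
  x = 7: rhs = 16, matching y values: 4, 13 (2 points).
  x = 8: rhs = 5, matching y values: none (0 points).
  x = 9: rhs = 8, matching y values: 5, 12 (2 points).
  x = 10: rhs = 14, matching y values: none (0 points).
  x = 11: rhs = 12, matching y values: none (0 points).
  x = 12: rhs = 8, matching y values: 5, 12 (2 points).
  x = 13: rhs = 8, matching y values: 5, 12 (2 points).
  x = 14: rhs = 1, matching y values: 1, 16 (2 points).
  x = 15: rhs = 10, matching y values: none (0 points).
  x = 16: rhs = 7, matching y values: none (0 points).
Total affine count: 14.
Full point count |E(F_17)| = 14 + 1 = 15.
Hasse bound: |15 − (17+1)| = |-3| = 3 ≤ 2√17 ≈ 8.2462 ✓.


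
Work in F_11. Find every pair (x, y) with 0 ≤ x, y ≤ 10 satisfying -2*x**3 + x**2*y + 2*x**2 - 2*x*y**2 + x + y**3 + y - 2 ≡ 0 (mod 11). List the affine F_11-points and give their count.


Affine F_11-points: {(0, 1), (0, 4), (0, 6), (1, 1), (4, 3), (5, 9), (6, 1), (7, 0), (9, 7), (10, 10)}; count = 10.

For each of the 121 pairs (x, y) ∈ F_11², evaluate f(x, y) mod 11. Record the zeros.
  x = 0: [0↦9, 1↦0, 2↦8, 3↦6, 4↦0, 5↦7, 6↦0, 7↦7, 8↦1, 9↦10, 10↦7]  zeros at y ∈ {1, 4, 6}
  x = 1: [0↦10, 1↦0, 2↦3, 3↦3, 4↦6, 5↦7, 6↦1, 7↦5, 8↦3, 9↦1, 10↦5]  zeros at y ∈ {1}
  x = 2: [0↦3, 1↦5, 2↦5, 3↦9, 4↦1, 5↦9, 6↦6, 7↦9, 8↦2, 9↦2, 10↦4]  zeros at y ∈ ∅
  x = 3: [0↦9, 1↦3, 2↦2, 3↦1, 4↦6, 5↦1, 6↦3, 7↦7, 8↦8, 9↦1, 10↦3]  zeros at y ∈ ∅
  x = 4: [0↦5, 1↦4, 2↦4, 3↦0, 4↦9, 5↦4, 6↦2, 7↦9, 8↦9, 9↦8, 10↦1]  zeros at y ∈ {3}
  x = 5: [0↦1, 1↦7, 2↦10, 3↦5, 4↦9, 5↦6, 6↦2, 7↦3, 8↦4, 9↦0, 10↦8]  zeros at y ∈ {9}
  x = 6: [0↦7, 1↦0, 2↦8, 3↦4, 4↦5, 5↦6, 6↦2, 7↦10, 8↦3, 9↦9, 10↦1]  zeros at y ∈ {1}
  x = 7: [0↦0, 1↦4, 2↦8, 3↦7, 4↦7, 5↦3, 6↦1, 7↦7, 8↦5, 9↦1, 10↦1]  zeros at y ∈ {0}
  x = 8: [0↦1, 1↦7, 2↦9, 3↦2, 4↦3, 5↦7, 6↦9, 7↦4, 8↦9, 9↦8, 10↦7]  zeros at y ∈ ∅
  x = 9: [0↦9, 1↦8, 2↦10, 3↦10, 4↦3, 5↦6, 6↦3, 7↦0, 8↦3, 9↦7, 10↦7]  zeros at y ∈ {7}
  x = 10: [0↦1, 1↦6, 2↦10, 3↦8, 4↦6, 5↦10, 6↦4, 7↦5, 8↦8, 9↦8, 10↦0]  zeros at y ∈ {10}
Collecting zeros: affine points = {(0, 1), (0, 4), (0, 6), (1, 1), (4, 3), (5, 9), (6, 1), (7, 0), (9, 7), (10, 10)}.
Total count |C(F_11)_aff| = 10.


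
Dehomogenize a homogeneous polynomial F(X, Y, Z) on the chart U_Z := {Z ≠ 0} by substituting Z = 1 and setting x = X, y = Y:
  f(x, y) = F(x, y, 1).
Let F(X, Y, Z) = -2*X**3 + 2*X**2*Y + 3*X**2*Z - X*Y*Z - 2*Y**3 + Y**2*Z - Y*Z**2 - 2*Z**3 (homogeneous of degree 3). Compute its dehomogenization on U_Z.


f(x, y) = -2*x**3 + 2*x**2*y + 3*x**2 - x*y - 2*y**3 + y**2 - y - 2

On U_Z we set Z = 1. Each monomial c·X^i·Y^j·Z^k in F becomes c·x^i·y^j·1^k = c·x^i·y^j.
Substituting Z = 1: F(X, Y, 1) = -2*x**3 + 2*x**2*y + 3*x**2 - x*y - 2*y**3 + y**2 - y - 2.
Note: deg(f) ≤ deg(F) = 3; strict inequality happens when F is divisible by Z (lost terms).


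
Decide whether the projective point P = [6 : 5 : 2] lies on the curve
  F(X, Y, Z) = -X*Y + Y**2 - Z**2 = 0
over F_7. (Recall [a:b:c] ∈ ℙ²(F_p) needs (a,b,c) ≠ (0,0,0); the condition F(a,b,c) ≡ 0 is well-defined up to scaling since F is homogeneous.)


F(6,5,2) ≡ 5 (mod 7); P is NOT on the curve.

Evaluate F(6, 5, 2) term-by-term (mod 7).
  -X*Y ↦ -1·6·5·1 = -30
  Y**2 ↦ 1·1·25·1 = 25
  -Z**2 ↦ -1·1·1·4 = -4
Sum: F(6, 5, 2) = (-30) + (25) + (-4) = -9.
Reducing mod 7: -9 ≡ 5 (mod 7).
Since F(a, b, c) ≡ 5 ≠ 0 (mod 7), P does NOT lie on the curve.


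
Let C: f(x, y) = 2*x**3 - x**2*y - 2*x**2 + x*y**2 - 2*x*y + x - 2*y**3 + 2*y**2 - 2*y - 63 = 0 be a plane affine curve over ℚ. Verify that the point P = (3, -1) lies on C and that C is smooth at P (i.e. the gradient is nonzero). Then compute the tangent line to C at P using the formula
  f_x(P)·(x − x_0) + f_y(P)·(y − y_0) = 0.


Tangent line at P: 52*x - 33*y - 189 = 0.

Step 1: f(3, -1) = 0, so P lies on C.
Step 2: partial derivatives
  f_x(x, y) = 6*x**2 - 2*x*y - 4*x + y**2 - 2*y + 1, f_y(x, y) = -x**2 + 2*x*y - 2*x - 6*y**2 + 4*y - 2.
  f_x(P) = 52, f_y(P) = -33 (gradient nonzero, so P is smooth).
Step 3: tangent line at P: 52·(x − 3) + -33·(y − -1) = 0.
Expanding: 52*x - 33*y - 189 = 0.


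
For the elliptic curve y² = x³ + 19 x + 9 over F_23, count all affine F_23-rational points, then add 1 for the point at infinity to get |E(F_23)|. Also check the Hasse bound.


Affine points = {(0, 3), (0, 20), (1, 11), (1, 12), (2, 3), (2, 20), (3, 1), (3, 22), (7, 5), (7, 18), (8, 11), (8, 12), (9, 9), (9, 14), (10, 7), (10, 16), (11, 10), (11, 13), (14, 11), (14, 12), (15, 9), (15, 14), (16, 4), (16, 19), (17, 1), (17, 22), (21, 3), (21, 20), (22, 9), (22, 14)}; affine count = 30; |E(F_23)| = 31.

Discriminant check: Δ ∝ 4a³ + 27b² = 4·19³ + 27·9² = 4·6859 + 27·81 ≡ 22 (mod 23). Nonzero ⇒ E is nonsingular.
For each x ∈ F_23, compute rhs = x³ + 19·x + 9 mod 23, then count y ∈ F_23 with y² ≡ rhs.
  x = 0: rhs = 9, matching y values: 3, 20 (2 points).
  x = 1: rhs = 6, matching y values: 11, 12 (2 points).
  x = 2: rhs = 9, matching y values: 3, 20 (2 points).
  x = 3: rhs = 1, matching y values: 1, 22 (2 points).
  x = 4: rhs = 11, matching y values: none (0 points).
  x = 5: rhs = 22, matching y values: none (0 points).
  x = 6: rhs = 17, matching y values: none (0 points).
  x = 7: rhs = 2, matching y values: 5, 18 (2 points).
  x = 8: rhs = 6, matching y values: 11, 12 (2 points).
  x = 9: rhs = 12, matching y values: 9, 14 (2 points).
  x = 10: rhs = 3, matching y values: 7, 16 (2 points).
  x = 11: rhs = 8, matching y values: 10, 13 (2 points).
  x = 12: rhs = 10, matching y values: none (0 points).
  x = 13: rhs = 15, matching y values: none (0 points).
  x = 14: rhs = 6, matching y values: 11, 12 (2 points).
  x = 15: rhs = 12, matching y values: 9, 14 (2 points).
  x = 16: rhs = 16, matching y values: 4, 19 (2 points).
  x = 17: rhs = 1, matching y values: 1, 22 (2 points).
  x = 18: rhs = 19, matching y values: none (0 points).
  x = 19: rhs = 7, matching y values: none (0 points).
  x = 20: rhs = 17, matching y values: none (0 points).
  x = 21: rhs = 9, matching y values: 3, 20 (2 points).
  x = 22: rhs = 12, matching y values: 9, 14 (2 points).
Total affine count: 30.
Full point count |E(F_23)| = 30 + 1 = 31.
Hasse bound: |31 − (23+1)| = |7| = 7 ≤ 2√23 ≈ 9.5917 ✓.


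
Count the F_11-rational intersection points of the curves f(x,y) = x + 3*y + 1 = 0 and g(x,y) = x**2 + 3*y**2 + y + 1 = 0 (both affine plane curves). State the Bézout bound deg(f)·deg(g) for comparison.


Common zeros: ∅; count = 0; Bézout bound = 2.

deg(f) = 1, deg(g) = 2, so Bézout bound = 2.
Scan x ∈ F_11. For each x, list the y ∈ F_11 with f(x, y) ≡ 0 and those with g(x, y) ≡ 0 (mod 11); the common zeros in that column are the intersection.
  x = 0: f ≡ 0 at y ∈ {7}; g ≡ 0 at y ∈ {9}; common: ∅.
  x = 1: f ≡ 0 at y ∈ {3}; g ≡ 0 at y ∈ ∅; common: ∅.
  x = 2: f ≡ 0 at y ∈ {10}; g ≡ 0 at y ∈ ∅; common: ∅.
  x = 3: f ≡ 0 at y ∈ {6}; g ≡ 0 at y ∈ ∅; common: ∅.
  x = 4: f ≡ 0 at y ∈ {2}; g ≡ 0 at y ∈ ∅; common: ∅.
  x = 5: f ≡ 0 at y ∈ {9}; g ≡ 0 at y ∈ ∅; common: ∅.
  x = 6: f ≡ 0 at y ∈ {5}; g ≡ 0 at y ∈ ∅; common: ∅.
  x = 7: f ≡ 0 at y ∈ {1}; g ≡ 0 at y ∈ ∅; common: ∅.
  x = 8: f ≡ 0 at y ∈ {8}; g ≡ 0 at y ∈ ∅; common: ∅.
  x = 9: f ≡ 0 at y ∈ {4}; g ≡ 0 at y ∈ ∅; common: ∅.
  x = 10: f ≡ 0 at y ∈ {0}; g ≡ 0 at y ∈ ∅; common: ∅.
Collecting: common zeros = ∅, so the count is 0.
Comparison with the Bézout bound: 0 ≤ 2 = deg(f)·deg(g), as expected for curves with no common component (the affine F_11-count falls short of the bound because intersections may lie at infinity, over extension fields, or carry multiplicity).


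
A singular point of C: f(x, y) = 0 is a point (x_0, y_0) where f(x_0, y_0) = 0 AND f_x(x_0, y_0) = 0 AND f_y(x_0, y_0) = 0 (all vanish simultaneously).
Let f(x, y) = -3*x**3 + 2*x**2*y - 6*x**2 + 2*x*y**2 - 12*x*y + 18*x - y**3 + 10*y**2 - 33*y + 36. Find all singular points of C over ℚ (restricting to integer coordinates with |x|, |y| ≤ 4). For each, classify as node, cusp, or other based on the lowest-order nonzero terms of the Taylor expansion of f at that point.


Singular points: {(0, 3)}; classification: cusp.

Compute partial derivatives:
  f_x = -9*x**2 + 4*x*y - 12*x + 2*y**2 - 12*y + 18.
  f_y = 2*x**2 + 4*x*y - 12*x - 3*y**2 + 20*y - 33.
Scan x_0 ∈ {−4, ..., 4}. For each x_0, f_y(x_0, y) is a polynomial in y; find its integer roots y ∈ {−4, ..., 4}, then test f_x and f at those candidates.
  x = -4: f_y(-4, y) = -3*y**2 + 4*y + 47; no integer root y with |y| ≤ 4.
  x = -3: f_y(-3, y) = -3*y**2 + 8*y + 21; no integer root y with |y| ≤ 4.
  x = -2: f_y(-2, y) = -3*y**2 + 12*y - 1; no integer root y with |y| ≤ 4.
  x = -1: f_y(-1, y) = -3*y**2 + 16*y - 19; no integer root y with |y| ≤ 4.
  x = 0: f_y(0, y) = -3*y**2 + 20*y - 33; vanishes at y ∈ {3}. (0, 3): f_x = 0, f = 0 — SINGULAR.
  x = 1: f_y(1, y) = -3*y**2 + 24*y - 43; no integer root y with |y| ≤ 4.
  x = 2: f_y(2, y) = -3*y**2 + 28*y - 49; no integer root y with |y| ≤ 4.
  x = 3: f_y(3, y) = -3*y**2 + 32*y - 51; no integer root y with |y| ≤ 4.
  x = 4: f_y(4, y) = -3*y**2 + 36*y - 49; no integer root y with |y| ≤ 4.
Only singular point on the grid: (0, 3).
Classify: substitute x = 0 + u, y = 3 + v and expand: f = -3*u**3 + 2*u**2*v + 2*u*v**2 - v**3 + v**2.
No constant or linear terms (consistent with a singular point). Quadratic part: v**2. Cubic part: -3*u**3 + 2*u**2*v + 2*u*v**2 - v**3.
The quadratic part v**2 is a perfect square, so there is a single (double) tangent line v = 0, i.e. y = 3. Restricting the cubic part to that line (v = 0) leaves -3*u**3 ≠ 0, so f is not divisible by v and the branch is v² ≈ 3*u**3 to lowest order — this is a cusp.
Classification: cusp.


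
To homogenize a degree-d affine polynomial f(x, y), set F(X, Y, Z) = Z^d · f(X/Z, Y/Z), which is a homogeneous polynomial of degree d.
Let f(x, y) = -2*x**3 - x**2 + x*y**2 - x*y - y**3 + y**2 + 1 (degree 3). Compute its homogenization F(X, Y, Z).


F(X, Y, Z) = -2*X**3 - X**2*Z + X*Y**2 - X*Y*Z - Y**3 + Y**2*Z + Z**3

deg(f) = 3.
Substitute x = X/Z, y = Y/Z into f, then multiply by Z^3.
  monomial -2·x^3·y^0 ↦ -2·X^3·Y^0·Z^0.
  monomial -1·x^2·y^0 ↦ -1·X^2·Y^0·Z^1.
  monomial 1·x^1·y^2 ↦ 1·X^1·Y^2·Z^0.
  monomial -1·x^1·y^1 ↦ -1·X^1·Y^1·Z^1.
  monomial -1·x^0·y^3 ↦ -1·X^0·Y^3·Z^0.
  monomial 1·x^0·y^2 ↦ 1·X^0·Y^2·Z^1.
  monomial 1·x^0·y^0 ↦ 1·X^0·Y^0·Z^3.
Collecting: F(X, Y, Z) = -2*X**3 - X**2*Z + X*Y**2 - X*Y*Z - Y**3 + Y**2*Z + Z**3.


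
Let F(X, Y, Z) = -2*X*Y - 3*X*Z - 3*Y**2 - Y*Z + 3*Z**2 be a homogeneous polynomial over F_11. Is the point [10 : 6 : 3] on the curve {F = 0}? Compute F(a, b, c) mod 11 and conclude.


F(10,6,3) ≡ 10 (mod 11); P is NOT on the curve.

Evaluate F(10, 6, 3) term-by-term (mod 11).
  -2*X*Y ↦ -2·10·6·1 = -120
  -3*X*Z ↦ -3·10·1·3 = -90
  -3*Y**2 ↦ -3·1·36·1 = -108
  -Y*Z ↦ -1·1·6·3 = -18
  3*Z**2 ↦ 3·1·1·9 = 27
Sum: F(10, 6, 3) = (-120) + (-90) + (-108) + (-18) + (27) = -309.
Reducing mod 11: -309 ≡ 10 (mod 11).
Since F(a, b, c) ≡ 10 ≠ 0 (mod 11), P does NOT lie on the curve.


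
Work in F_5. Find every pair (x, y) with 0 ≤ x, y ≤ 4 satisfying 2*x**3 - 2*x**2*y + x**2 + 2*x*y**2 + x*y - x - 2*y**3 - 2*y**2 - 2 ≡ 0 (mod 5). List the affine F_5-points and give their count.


Affine F_5-points: {(1, 0), (2, 1), (3, 1), (3, 3), (4, 2)}; count = 5.

For each of the 25 pairs (x, y) ∈ F_5², evaluate f(x, y) mod 5. Record the zeros.
  x = 0: [0↦3, 1↦4, 2↦4, 3↦1, 4↦3]  zeros at y ∈ ∅
  x = 1: [0↦0, 1↦2, 2↦2, 3↦3, 4↦3]  zeros at y ∈ {0}
  x = 2: [0↦1, 1↦0, 2↦1, 3↦2, 4↦1]  zeros at y ∈ {1}
  x = 3: [0↦3, 1↦0, 2↦3, 3↦0, 4↦4]  zeros at y ∈ {1, 3}
  x = 4: [0↦3, 1↦4, 2↦0, 3↦4, 4↦4]  zeros at y ∈ {2}
Collecting zeros: affine points = {(1, 0), (2, 1), (3, 1), (3, 3), (4, 2)}.
Total count |C(F_5)_aff| = 5.


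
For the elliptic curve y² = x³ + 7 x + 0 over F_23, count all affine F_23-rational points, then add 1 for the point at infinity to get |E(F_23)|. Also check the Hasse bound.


Affine points = {(0, 0), (1, 10), (1, 13), (3, 5), (3, 18), (4, 0), (7, 1), (7, 22), (8, 4), (8, 19), (10, 9), (10, 14), (12, 8), (12, 15), (14, 6), (14, 17), (17, 8), (17, 15), (18, 1), (18, 22), (19, 0), (21, 1), (21, 22)}; affine count = 23; |E(F_23)| = 24.

Discriminant check: Δ ∝ 4a³ + 27b² = 4·7³ + 27·0² = 4·343 + 27·0 ≡ 15 (mod 23). Nonzero ⇒ E is nonsingular.
For each x ∈ F_23, compute rhs = x³ + 7·x + 0 mod 23, then count y ∈ F_23 with y² ≡ rhs.
  x = 0: rhs = 0, matching y values: 0 (1 points).
  x = 1: rhs = 8, matching y values: 10, 13 (2 points).
  x = 2: rhs = 22, matching y values: none (0 points).
  x = 3: rhs = 2, matching y values: 5, 18 (2 points).
  x = 4: rhs = 0, matching y values: 0 (1 points).
  x = 5: rhs = 22, matching y values: none (0 points).
  x = 6: rhs = 5, matching y values: none (0 points).
  x = 7: rhs = 1, matching y values: 1, 22 (2 points).
  x = 8: rhs = 16, matching y values: 4, 19 (2 points).
  x = 9: rhs = 10, matching y values: none (0 points).
  x = 10: rhs = 12, matching y values: 9, 14 (2 points).
  x = 11: rhs = 5, matching y values: none (0 points).
  x = 12: rhs = 18, matching y values: 8, 15 (2 points).
  x = 13: rhs = 11, matching y values: none (0 points).
  x = 14: rhs = 13, matching y values: 6, 17 (2 points).
  x = 15: rhs = 7, matching y values: none (0 points).
  x = 16: rhs = 22, matching y values: none (0 points).
  x = 17: rhs = 18, matching y values: 8, 15 (2 points).
  x = 18: rhs = 1, matching y values: 1, 22 (2 points).
  x = 19: rhs = 0, matching y values: 0 (1 points).
  x = 20: rhs = 21, matching y values: none (0 points).
  x = 21: rhs = 1, matching y values: 1, 22 (2 points).
  x = 22: rhs = 15, matching y values: none (0 points).
Total affine count: 23.
Full point count |E(F_23)| = 23 + 1 = 24.
Hasse bound: |24 − (23+1)| = |0| = 0 ≤ 2√23 ≈ 9.5917 ✓.


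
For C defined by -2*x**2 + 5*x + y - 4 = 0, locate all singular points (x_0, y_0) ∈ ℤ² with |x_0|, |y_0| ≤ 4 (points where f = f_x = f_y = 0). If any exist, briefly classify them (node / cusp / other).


No singular points in the scanned grid; C is smooth there.

Compute partial derivatives:
  f_x = 5 - 4*x.
  f_y = 1.
f_y = 1 is a nonzero constant, so f_y never vanishes: no point (x, y) can satisfy f = f_x = f_y = 0. In particular no (x, y) ∈ {−4, ..., 4}² is singular; the curve is smooth.


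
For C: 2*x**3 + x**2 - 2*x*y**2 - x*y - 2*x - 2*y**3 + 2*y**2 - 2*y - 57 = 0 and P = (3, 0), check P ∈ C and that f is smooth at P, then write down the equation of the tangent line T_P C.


Tangent line at P: 58*x - 5*y - 174 = 0.

Step 1: f(3, 0) = 0, so P lies on C.
Step 2: partial derivatives
  f_x(x, y) = 6*x**2 + 2*x - 2*y**2 - y - 2, f_y(x, y) = -4*x*y - x - 6*y**2 + 4*y - 2.
  f_x(P) = 58, f_y(P) = -5 (gradient nonzero, so P is smooth).
Step 3: tangent line at P: 58·(x − 3) + -5·(y − 0) = 0.
Expanding: 58*x - 5*y - 174 = 0.


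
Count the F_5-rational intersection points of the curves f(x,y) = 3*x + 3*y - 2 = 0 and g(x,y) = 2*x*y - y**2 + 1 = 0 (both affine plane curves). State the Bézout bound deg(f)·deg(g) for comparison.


Common zeros: {(0, 4), (2, 2)}; count = 2; Bézout bound = 2.

deg(f) = 1, deg(g) = 2, so Bézout bound = 2.
Scan x ∈ F_5. For each x, list the y ∈ F_5 with f(x, y) ≡ 0 and those with g(x, y) ≡ 0 (mod 5); the common zeros in that column are the intersection.
  x = 0: f ≡ 0 at y ∈ {4}; g ≡ 0 at y ∈ {1, 4}; common: {4}.
  x = 1: f ≡ 0 at y ∈ {3}; g ≡ 0 at y ∈ ∅; common: ∅.
  x = 2: f ≡ 0 at y ∈ {2}; g ≡ 0 at y ∈ {2}; common: {2}.
  x = 3: f ≡ 0 at y ∈ {1}; g ≡ 0 at y ∈ {3}; common: ∅.
  x = 4: f ≡ 0 at y ∈ {0}; g ≡ 0 at y ∈ ∅; common: ∅.
Collecting: common zeros = {(0, 4), (2, 2)}, so the count is 2.
Comparison with the Bézout bound: 2 ≤ 2 = deg(f)·deg(g), as expected for curves with no common component (the bound is attained).


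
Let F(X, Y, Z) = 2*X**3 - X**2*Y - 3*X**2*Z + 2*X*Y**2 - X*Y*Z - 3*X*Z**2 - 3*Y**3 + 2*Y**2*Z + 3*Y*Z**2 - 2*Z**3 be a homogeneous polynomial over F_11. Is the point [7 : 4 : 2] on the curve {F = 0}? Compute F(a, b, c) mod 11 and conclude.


F(7,4,2) ≡ 8 (mod 11); P is NOT on the curve.

Evaluate F(7, 4, 2) term-by-term (mod 11).
  2*X**3 ↦ 2·343·1·1 = 686
  -X**2*Y ↦ -1·49·4·1 = -196
  -3*X**2*Z ↦ -3·49·1·2 = -294
  2*X*Y**2 ↦ 2·7·16·1 = 224
  -X*Y*Z ↦ -1·7·4·2 = -56
  -3*X*Z**2 ↦ -3·7·1·4 = -84
  -3*Y**3 ↦ -3·1·64·1 = -192
  2*Y**2*Z ↦ 2·1·16·2 = 64
  3*Y*Z**2 ↦ 3·1·4·4 = 48
  -2*Z**3 ↦ -2·1·1·8 = -16
Sum: F(7, 4, 2) = (686) + (-196) + (-294) + (224) + (-56) + (-84) + (-192) + (64) + (48) + (-16) = 184.
Reducing mod 11: 184 ≡ 8 (mod 11).
Since F(a, b, c) ≡ 8 ≠ 0 (mod 11), P does NOT lie on the curve.


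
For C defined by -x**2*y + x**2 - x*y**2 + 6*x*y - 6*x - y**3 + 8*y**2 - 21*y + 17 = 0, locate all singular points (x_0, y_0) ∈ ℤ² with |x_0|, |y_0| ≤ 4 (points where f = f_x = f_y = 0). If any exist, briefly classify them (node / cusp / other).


Singular points: {(1, 2)}; classification: node.

Compute partial derivatives:
  f_x = -2*x*y + 2*x - y**2 + 6*y - 6.
  f_y = -x**2 - 2*x*y + 6*x - 3*y**2 + 16*y - 21.
Scan x_0 ∈ {−4, ..., 4}. For each x_0, f_y(x_0, y) is a polynomial in y; find its integer roots y ∈ {−4, ..., 4}, then test f_x and f at those candidates.
  x = -4: f_y(-4, y) = -3*y**2 + 24*y - 61; no integer root y with |y| ≤ 4.
  x = -3: f_y(-3, y) = -3*y**2 + 22*y - 48; no integer root y with |y| ≤ 4.
  x = -2: f_y(-2, y) = -3*y**2 + 20*y - 37; no integer root y with |y| ≤ 4.
  x = -1: f_y(-1, y) = -3*y**2 + 18*y - 28; no integer root y with |y| ≤ 4.
  x = 0: f_y(0, y) = -3*y**2 + 16*y - 21; vanishes at y ∈ {3}. (0, 3): f_x = 3 ≠ 0.
  x = 1: f_y(1, y) = -3*y**2 + 14*y - 16; vanishes at y ∈ {2}. (1, 2): f_x = 0, f = 0 — SINGULAR.
  x = 2: f_y(2, y) = -3*y**2 + 12*y - 13; no integer root y with |y| ≤ 4.
  x = 3: f_y(3, y) = -3*y**2 + 10*y - 12; no integer root y with |y| ≤ 4.
  x = 4: f_y(4, y) = -3*y**2 + 8*y - 13; no integer root y with |y| ≤ 4.
Only singular point on the grid: (1, 2).
Classify: substitute x = 1 + u, y = 2 + v and expand: f = -u**2*v - u**2 - u*v**2 - v**3 + v**2.
No constant or linear terms (consistent with a singular point). Quadratic part: -u**2 + v**2. Cubic part: -u**2*v - u*v**2 - v**3.
The quadratic part v**2 - u**2 = (v − u)(v + u) splits into two distinct linear factors, so there are two distinct tangent lines y − 2 = ±(x − 1) — this is a node (ordinary double point).
Classification: node.


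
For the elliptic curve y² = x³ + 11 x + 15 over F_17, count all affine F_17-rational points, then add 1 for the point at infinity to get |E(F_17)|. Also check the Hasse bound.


Affine points = {(0, 7), (0, 10), (4, 2), (4, 15), (5, 5), (5, 12), (6, 5), (6, 12), (13, 3), (13, 14), (15, 6), (15, 11)}; affine count = 12; |E(F_17)| = 13.

Discriminant check: Δ ∝ 4a³ + 27b² = 4·11³ + 27·15² = 4·1331 + 27·225 ≡ 9 (mod 17). Nonzero ⇒ E is nonsingular.
For each x ∈ F_17, compute rhs = x³ + 11·x + 15 mod 17, then count y ∈ F_17 with y² ≡ rhs.
  x = 0: rhs = 15, matching y values: 7, 10 (2 points).
  x = 1: rhs = 10, matching y values: none (0 points).
  x = 2: rhs = 11, matching y values: none (0 points).
  x = 3: rhs = 7, matching y values: none (0 points).
  x = 4: rhs = 4, matching y values: 2, 15 (2 points).
  x = 5: rhs = 8, matching y values: 5, 12 (2 points).
  x = 6: rhs = 8, matching y values: 5, 12 (2 points).
  x = 7: rhs = 10, matching y values: none (0 points).
  x = 8: rhs = 3, matching y values: none (0 points).
  x = 9: rhs = 10, matching y values: none (0 points).
  x = 10: rhs = 3, matching y values: none (0 points).
  x = 11: rhs = 5, matching y values: none (0 points).
  x = 12: rhs = 5, matching y values: none (0 points).
  x = 13: rhs = 9, matching y values: 3, 14 (2 points).
  x = 14: rhs = 6, matching y values: none (0 points).
  x = 15: rhs = 2, matching y values: 6, 11 (2 points).
  x = 16: rhs = 3, matching y values: none (0 points).
Total affine count: 12.
Full point count |E(F_17)| = 12 + 1 = 13.
Hasse bound: |13 − (17+1)| = |-5| = 5 ≤ 2√17 ≈ 8.2462 ✓.


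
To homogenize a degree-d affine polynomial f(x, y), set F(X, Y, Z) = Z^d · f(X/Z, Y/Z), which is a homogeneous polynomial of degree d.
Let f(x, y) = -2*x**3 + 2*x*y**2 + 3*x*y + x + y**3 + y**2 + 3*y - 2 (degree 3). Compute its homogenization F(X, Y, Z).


F(X, Y, Z) = -2*X**3 + 2*X*Y**2 + 3*X*Y*Z + X*Z**2 + Y**3 + Y**2*Z + 3*Y*Z**2 - 2*Z**3

deg(f) = 3.
Substitute x = X/Z, y = Y/Z into f, then multiply by Z^3.
  monomial -2·x^3·y^0 ↦ -2·X^3·Y^0·Z^0.
  monomial 2·x^1·y^2 ↦ 2·X^1·Y^2·Z^0.
  monomial 3·x^1·y^1 ↦ 3·X^1·Y^1·Z^1.
  monomial 1·x^1·y^0 ↦ 1·X^1·Y^0·Z^2.
  monomial 1·x^0·y^3 ↦ 1·X^0·Y^3·Z^0.
  monomial 1·x^0·y^2 ↦ 1·X^0·Y^2·Z^1.
  monomial 3·x^0·y^1 ↦ 3·X^0·Y^1·Z^2.
  monomial -2·x^0·y^0 ↦ -2·X^0·Y^0·Z^3.
Collecting: F(X, Y, Z) = -2*X**3 + 2*X*Y**2 + 3*X*Y*Z + X*Z**2 + Y**3 + Y**2*Z + 3*Y*Z**2 - 2*Z**3.


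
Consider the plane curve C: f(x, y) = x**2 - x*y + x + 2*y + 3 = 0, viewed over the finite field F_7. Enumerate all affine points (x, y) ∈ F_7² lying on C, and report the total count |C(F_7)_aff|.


Affine F_7-points: {(0, 2), (1, 2), (3, 1), (4, 1), (5, 4), (6, 6)}; count = 6.

For each of the 49 pairs (x, y) ∈ F_7², evaluate f(x, y) mod 7. Record the zeros.
  x = 0: [0↦3, 1↦5, 2↦0, 3↦2, 4↦4, 5↦6, 6↦1]  zeros at y ∈ {2}
  x = 1: [0↦5, 1↦6, 2↦0, 3↦1, 4↦2, 5↦3, 6↦4]  zeros at y ∈ {2}
  x = 2: [0↦2, 1↦2, 2↦2, 3↦2, 4↦2, 5↦2, 6↦2]  zeros at y ∈ ∅
  x = 3: [0↦1, 1↦0, 2↦6, 3↦5, 4↦4, 5↦3, 6↦2]  zeros at y ∈ {1}
  x = 4: [0↦2, 1↦0, 2↦5, 3↦3, 4↦1, 5↦6, 6↦4]  zeros at y ∈ {1}
  x = 5: [0↦5, 1↦2, 2↦6, 3↦3, 4↦0, 5↦4, 6↦1]  zeros at y ∈ {4}
  x = 6: [0↦3, 1↦6, 2↦2, 3↦5, 4↦1, 5↦4, 6↦0]  zeros at y ∈ {6}
Collecting zeros: affine points = {(0, 2), (1, 2), (3, 1), (4, 1), (5, 4), (6, 6)}.
Total count |C(F_7)_aff| = 6.


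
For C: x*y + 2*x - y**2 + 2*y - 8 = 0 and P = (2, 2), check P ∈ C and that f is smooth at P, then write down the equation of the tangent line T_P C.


Tangent line at P: 4*x - 8 = 0.

Step 1: f(2, 2) = 0, so P lies on C.
Step 2: partial derivatives
  f_x(x, y) = y + 2, f_y(x, y) = x - 2*y + 2.
  f_x(P) = 4, f_y(P) = 0 (gradient nonzero, so P is smooth).
Step 3: tangent line at P: 4·(x − 2) + 0·(y − 2) = 0.
Expanding: 4*x - 8 = 0.


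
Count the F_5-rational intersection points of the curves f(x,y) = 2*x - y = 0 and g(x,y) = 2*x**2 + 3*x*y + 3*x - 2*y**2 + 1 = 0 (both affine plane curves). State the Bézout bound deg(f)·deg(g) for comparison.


Common zeros: {(3, 1)}; count = 1; Bézout bound = 2.

deg(f) = 1, deg(g) = 2, so Bézout bound = 2.
Scan x ∈ F_5. For each x, list the y ∈ F_5 with f(x, y) ≡ 0 and those with g(x, y) ≡ 0 (mod 5); the common zeros in that column are the intersection.
  x = 0: f ≡ 0 at y ∈ {0}; g ≡ 0 at y ∈ ∅; common: ∅.
  x = 1: f ≡ 0 at y ∈ {2}; g ≡ 0 at y ∈ ∅; common: ∅.
  x = 2: f ≡ 0 at y ∈ {4}; g ≡ 0 at y ∈ {0, 3}; common: ∅.
  x = 3: f ≡ 0 at y ∈ {1}; g ≡ 0 at y ∈ {1}; common: {1}.
  x = 4: f ≡ 0 at y ∈ {3}; g ≡ 0 at y ∈ {0, 1}; common: ∅.
Collecting: common zeros = {(3, 1)}, so the count is 1.
Comparison with the Bézout bound: 1 ≤ 2 = deg(f)·deg(g), as expected for curves with no common component (the affine F_5-count falls short of the bound because intersections may lie at infinity, over extension fields, or carry multiplicity).


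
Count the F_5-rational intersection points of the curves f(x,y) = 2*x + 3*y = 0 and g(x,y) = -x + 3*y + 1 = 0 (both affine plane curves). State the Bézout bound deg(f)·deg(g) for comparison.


Common zeros: {(2, 2)}; count = 1; Bézout bound = 1.

deg(f) = 1, deg(g) = 1, so Bézout bound = 1.
Scan x ∈ F_5. For each x, list the y ∈ F_5 with f(x, y) ≡ 0 and those with g(x, y) ≡ 0 (mod 5); the common zeros in that column are the intersection.
  x = 0: f ≡ 0 at y ∈ {0}; g ≡ 0 at y ∈ {3}; common: ∅.
  x = 1: f ≡ 0 at y ∈ {1}; g ≡ 0 at y ∈ {0}; common: ∅.
  x = 2: f ≡ 0 at y ∈ {2}; g ≡ 0 at y ∈ {2}; common: {2}.
  x = 3: f ≡ 0 at y ∈ {3}; g ≡ 0 at y ∈ {4}; common: ∅.
  x = 4: f ≡ 0 at y ∈ {4}; g ≡ 0 at y ∈ {1}; common: ∅.
Collecting: common zeros = {(2, 2)}, so the count is 1.
Comparison with the Bézout bound: 1 ≤ 1 = deg(f)·deg(g), as expected for curves with no common component (the bound is attained).


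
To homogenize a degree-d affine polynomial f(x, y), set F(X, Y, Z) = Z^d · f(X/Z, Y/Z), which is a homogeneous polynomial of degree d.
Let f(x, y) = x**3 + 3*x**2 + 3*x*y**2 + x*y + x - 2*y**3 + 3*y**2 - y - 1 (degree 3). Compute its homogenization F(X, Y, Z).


F(X, Y, Z) = X**3 + 3*X**2*Z + 3*X*Y**2 + X*Y*Z + X*Z**2 - 2*Y**3 + 3*Y**2*Z - Y*Z**2 - Z**3

deg(f) = 3.
Substitute x = X/Z, y = Y/Z into f, then multiply by Z^3.
  monomial 1·x^3·y^0 ↦ 1·X^3·Y^0·Z^0.
  monomial 3·x^2·y^0 ↦ 3·X^2·Y^0·Z^1.
  monomial 3·x^1·y^2 ↦ 3·X^1·Y^2·Z^0.
  monomial 1·x^1·y^1 ↦ 1·X^1·Y^1·Z^1.
  monomial 1·x^1·y^0 ↦ 1·X^1·Y^0·Z^2.
  monomial -2·x^0·y^3 ↦ -2·X^0·Y^3·Z^0.
  monomial 3·x^0·y^2 ↦ 3·X^0·Y^2·Z^1.
  monomial -1·x^0·y^1 ↦ -1·X^0·Y^1·Z^2.
  monomial -1·x^0·y^0 ↦ -1·X^0·Y^0·Z^3.
Collecting: F(X, Y, Z) = X**3 + 3*X**2*Z + 3*X*Y**2 + X*Y*Z + X*Z**2 - 2*Y**3 + 3*Y**2*Z - Y*Z**2 - Z**3.


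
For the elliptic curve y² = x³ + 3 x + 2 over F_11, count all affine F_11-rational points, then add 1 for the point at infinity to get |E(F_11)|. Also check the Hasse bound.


Affine points = {(2, 4), (2, 7), (3, 4), (3, 7), (4, 1), (4, 10), (6, 4), (6, 7), (7, 5), (7, 6), (10, 3), (10, 8)}; affine count = 12; |E(F_11)| = 13.

Discriminant check: Δ ∝ 4a³ + 27b² = 4·3³ + 27·2² = 4·27 + 27·4 ≡ 7 (mod 11). Nonzero ⇒ E is nonsingular.
For each x ∈ F_11, compute rhs = x³ + 3·x + 2 mod 11, then count y ∈ F_11 with y² ≡ rhs.
  x = 0: rhs = 2, matching y values: none (0 points).
  x = 1: rhs = 6, matching y values: none (0 points).
  x = 2: rhs = 5, matching y values: 4, 7 (2 points).
  x = 3: rhs = 5, matching y values: 4, 7 (2 points).
  x = 4: rhs = 1, matching y values: 1, 10 (2 points).
  x = 5: rhs = 10, matching y values: none (0 points).
  x = 6: rhs = 5, matching y values: 4, 7 (2 points).
  x = 7: rhs = 3, matching y values: 5, 6 (2 points).
  x = 8: rhs = 10, matching y values: none (0 points).
  x = 9: rhs = 10, matching y values: none (0 points).
  x = 10: rhs = 9, matching y values: 3, 8 (2 points).
Total affine count: 12.
Full point count |E(F_11)| = 12 + 1 = 13.
Hasse bound: |13 − (11+1)| = |1| = 1 ≤ 2√11 ≈ 6.6332 ✓.


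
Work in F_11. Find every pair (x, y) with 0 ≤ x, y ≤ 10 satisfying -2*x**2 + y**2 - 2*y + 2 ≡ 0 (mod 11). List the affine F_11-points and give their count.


Affine F_11-points: {(1, 0), (1, 2), (4, 4), (4, 9), (5, 5), (5, 8), (6, 5), (6, 8), (7, 4), (7, 9), (10, 0), (10, 2)}; count = 12.

For each of the 121 pairs (x, y) ∈ F_11², evaluate f(x, y) mod 11. Record the zeros.
  x = 0: [0↦2, 1↦1, 2↦2, 3↦5, 4↦10, 5↦6, 6↦4, 7↦4, 8↦6, 9↦10, 10↦5]  zeros at y ∈ ∅
  x = 1: [0↦0, 1↦10, 2↦0, 3↦3, 4↦8, 5↦4, 6↦2, 7↦2, 8↦4, 9↦8, 10↦3]  zeros at y ∈ {0, 2}
  x = 2: [0↦5, 1↦4, 2↦5, 3↦8, 4↦2, 5↦9, 6↦7, 7↦7, 8↦9, 9↦2, 10↦8]  zeros at y ∈ ∅
  x = 3: [0↦6, 1↦5, 2↦6, 3↦9, 4↦3, 5↦10, 6↦8, 7↦8, 8↦10, 9↦3, 10↦9]  zeros at y ∈ ∅
  x = 4: [0↦3, 1↦2, 2↦3, 3↦6, 4↦0, 5↦7, 6↦5, 7↦5, 8↦7, 9↦0, 10↦6]  zeros at y ∈ {4, 9}
  x = 5: [0↦7, 1↦6, 2↦7, 3↦10, 4↦4, 5↦0, 6↦9, 7↦9, 8↦0, 9↦4, 10↦10]  zeros at y ∈ {5, 8}
  x = 6: [0↦7, 1↦6, 2↦7, 3↦10, 4↦4, 5↦0, 6↦9, 7↦9, 8↦0, 9↦4, 10↦10]  zeros at y ∈ {5, 8}
  x = 7: [0↦3, 1↦2, 2↦3, 3↦6, 4↦0, 5↦7, 6↦5, 7↦5, 8↦7, 9↦0, 10↦6]  zeros at y ∈ {4, 9}
  x = 8: [0↦6, 1↦5, 2↦6, 3↦9, 4↦3, 5↦10, 6↦8, 7↦8, 8↦10, 9↦3, 10↦9]  zeros at y ∈ ∅
  x = 9: [0↦5, 1↦4, 2↦5, 3↦8, 4↦2, 5↦9, 6↦7, 7↦7, 8↦9, 9↦2, 10↦8]  zeros at y ∈ ∅
  x = 10: [0↦0, 1↦10, 2↦0, 3↦3, 4↦8, 5↦4, 6↦2, 7↦2, 8↦4, 9↦8, 10↦3]  zeros at y ∈ {0, 2}
Collecting zeros: affine points = {(1, 0), (1, 2), (4, 4), (4, 9), (5, 5), (5, 8), (6, 5), (6, 8), (7, 4), (7, 9), (10, 0), (10, 2)}.
Total count |C(F_11)_aff| = 12.


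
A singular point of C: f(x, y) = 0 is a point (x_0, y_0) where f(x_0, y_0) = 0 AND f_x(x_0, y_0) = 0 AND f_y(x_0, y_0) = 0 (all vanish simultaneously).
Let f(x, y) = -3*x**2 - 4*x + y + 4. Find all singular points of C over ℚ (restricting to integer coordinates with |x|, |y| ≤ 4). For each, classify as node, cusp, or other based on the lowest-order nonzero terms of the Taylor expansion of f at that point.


No singular points in the scanned grid; C is smooth there.

Compute partial derivatives:
  f_x = -6*x - 4.
  f_y = 1.
f_y = 1 is a nonzero constant, so f_y never vanishes: no point (x, y) can satisfy f = f_x = f_y = 0. In particular no (x, y) ∈ {−4, ..., 4}² is singular; the curve is smooth.


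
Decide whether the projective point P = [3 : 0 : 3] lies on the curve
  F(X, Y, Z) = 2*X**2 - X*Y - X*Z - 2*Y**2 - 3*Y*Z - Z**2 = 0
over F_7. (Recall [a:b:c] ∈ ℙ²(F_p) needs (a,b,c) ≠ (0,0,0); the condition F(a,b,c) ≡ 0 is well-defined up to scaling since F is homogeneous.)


F(3,0,3) ≡ 0 (mod 7); P is on the curve.

Evaluate F(3, 0, 3) term-by-term (mod 7).
  2*X**2 ↦ 2·9·1·1 = 18
  -X*Y ↦ -1·3·0·1 = 0
  -X*Z ↦ -1·3·1·3 = -9
  -2*Y**2 ↦ -2·1·0·1 = 0
  -3*Y*Z ↦ -3·1·0·3 = 0
  -Z**2 ↦ -1·1·1·9 = -9
Sum: F(3, 0, 3) = (18) + (0) + (-9) + (0) + (0) + (-9) = 0.
Reducing mod 7: 0 ≡ 0 (mod 7).
Since F(a, b, c) ≡ 0 (mod 7), P lies on the curve.


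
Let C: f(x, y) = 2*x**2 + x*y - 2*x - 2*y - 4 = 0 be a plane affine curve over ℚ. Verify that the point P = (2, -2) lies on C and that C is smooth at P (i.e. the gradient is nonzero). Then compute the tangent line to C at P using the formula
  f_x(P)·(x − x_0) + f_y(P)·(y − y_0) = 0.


Tangent line at P: 4*x - 8 = 0.

Step 1: f(2, -2) = 0, so P lies on C.
Step 2: partial derivatives
  f_x(x, y) = 4*x + y - 2, f_y(x, y) = x - 2.
  f_x(P) = 4, f_y(P) = 0 (gradient nonzero, so P is smooth).
Step 3: tangent line at P: 4·(x − 2) + 0·(y − -2) = 0.
Expanding: 4*x - 8 = 0.


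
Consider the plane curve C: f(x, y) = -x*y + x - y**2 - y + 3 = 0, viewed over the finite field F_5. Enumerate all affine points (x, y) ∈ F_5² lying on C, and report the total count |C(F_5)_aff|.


Affine F_5-points: {(1, 4), (2, 0), (2, 2), (3, 3)}; count = 4.

For each of the 25 pairs (x, y) ∈ F_5², evaluate f(x, y) mod 5. Record the zeros.
  x = 0: [0↦3, 1↦1, 2↦2, 3↦1, 4↦3]  zeros at y ∈ ∅
  x = 1: [0↦4, 1↦1, 2↦1, 3↦4, 4↦0]  zeros at y ∈ {4}
  x = 2: [0↦0, 1↦1, 2↦0, 3↦2, 4↦2]  zeros at y ∈ {0, 2}
  x = 3: [0↦1, 1↦1, 2↦4, 3↦0, 4↦4]  zeros at y ∈ {3}
  x = 4: [0↦2, 1↦1, 2↦3, 3↦3, 4↦1]  zeros at y ∈ ∅
Collecting zeros: affine points = {(1, 4), (2, 0), (2, 2), (3, 3)}.
Total count |C(F_5)_aff| = 4.


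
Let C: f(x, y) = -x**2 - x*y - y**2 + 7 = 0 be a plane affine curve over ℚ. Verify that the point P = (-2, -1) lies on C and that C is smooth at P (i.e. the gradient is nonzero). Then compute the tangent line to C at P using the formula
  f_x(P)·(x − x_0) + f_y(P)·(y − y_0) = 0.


Tangent line at P: 5*x + 4*y + 14 = 0.

Step 1: f(-2, -1) = 0, so P lies on C.
Step 2: partial derivatives
  f_x(x, y) = -2*x - y, f_y(x, y) = -x - 2*y.
  f_x(P) = 5, f_y(P) = 4 (gradient nonzero, so P is smooth).
Step 3: tangent line at P: 5·(x − -2) + 4·(y − -1) = 0.
Expanding: 5*x + 4*y + 14 = 0.


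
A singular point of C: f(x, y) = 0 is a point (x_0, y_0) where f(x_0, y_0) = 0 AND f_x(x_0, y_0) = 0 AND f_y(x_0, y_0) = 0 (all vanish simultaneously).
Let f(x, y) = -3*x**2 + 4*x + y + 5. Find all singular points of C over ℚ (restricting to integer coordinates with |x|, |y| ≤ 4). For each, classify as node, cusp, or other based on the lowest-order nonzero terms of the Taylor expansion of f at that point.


No singular points in the scanned grid; C is smooth there.

Compute partial derivatives:
  f_x = 4 - 6*x.
  f_y = 1.
f_y = 1 is a nonzero constant, so f_y never vanishes: no point (x, y) can satisfy f = f_x = f_y = 0. In particular no (x, y) ∈ {−4, ..., 4}² is singular; the curve is smooth.
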